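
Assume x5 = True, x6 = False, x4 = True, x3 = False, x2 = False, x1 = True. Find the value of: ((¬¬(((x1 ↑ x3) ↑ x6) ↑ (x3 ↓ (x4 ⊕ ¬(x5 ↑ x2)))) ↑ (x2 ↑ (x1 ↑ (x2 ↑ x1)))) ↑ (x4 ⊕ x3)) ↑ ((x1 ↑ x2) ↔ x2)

True

x1 ↑ x3 = True ↑ False = True
(x1 ↑ x3) ↑ x6 = True ↑ False = True
x5 ↑ x2 = True ↑ False = True
¬(x5 ↑ x2) = ¬True = False
x4 ⊕ ¬(x5 ↑ x2) = True ⊕ False = True
x3 ↓ (x4 ⊕ ¬(x5 ↑ x2)) = False ↓ True = False
((x1 ↑ x3) ↑ x6) ↑ (x3 ↓ (x4 ⊕ ¬(x5 ↑ x2))) = True ↑ False = True
¬(((x1 ↑ x3) ↑ x6) ↑ (x3 ↓ (x4 ⊕ ¬(x5 ↑ x2)))) = ¬True = False
¬¬(((x1 ↑ x3) ↑ x6) ↑ (x3 ↓ (x4 ⊕ ¬(x5 ↑ x2)))) = ¬False = True
x2 ↑ x1 = False ↑ True = True
x1 ↑ (x2 ↑ x1) = True ↑ True = False
x2 ↑ (x1 ↑ (x2 ↑ x1)) = False ↑ False = True
¬¬(((x1 ↑ x3) ↑ x6) ↑ (x3 ↓ (x4 ⊕ ¬(x5 ↑ x2)))) ↑ (x2 ↑ (x1 ↑ (x2 ↑ x1))) = True ↑ True = False
x4 ⊕ x3 = True ⊕ False = True
(¬¬(((x1 ↑ x3) ↑ x6) ↑ (x3 ↓ (x4 ⊕ ¬(x5 ↑ x2)))) ↑ (x2 ↑ (x1 ↑ (x2 ↑ x1)))) ↑ (x4 ⊕ x3) = False ↑ True = True
x1 ↑ x2 = True ↑ False = True
(x1 ↑ x2) ↔ x2 = True ↔ False = False
((¬¬(((x1 ↑ x3) ↑ x6) ↑ (x3 ↓ (x4 ⊕ ¬(x5 ↑ x2)))) ↑ (x2 ↑ (x1 ↑ (x2 ↑ x1)))) ↑ (x4 ⊕ x3)) ↑ ((x1 ↑ x2) ↔ x2) = True ↑ False = True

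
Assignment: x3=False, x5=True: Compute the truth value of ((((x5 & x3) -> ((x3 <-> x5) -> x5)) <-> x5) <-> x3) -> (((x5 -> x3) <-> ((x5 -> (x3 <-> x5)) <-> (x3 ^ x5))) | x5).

True

x5 & x3 = True & False = False
x3 <-> x5 = False <-> True = False
(x3 <-> x5) -> x5 = False -> True = True
(x5 & x3) -> ((x3 <-> x5) -> x5) = False -> True = True
((x5 & x3) -> ((x3 <-> x5) -> x5)) <-> x5 = True <-> True = True
(((x5 & x3) -> ((x3 <-> x5) -> x5)) <-> x5) <-> x3 = True <-> False = False
x5 -> x3 = True -> False = False
x3 <-> x5 = False <-> True = False
x5 -> (x3 <-> x5) = True -> False = False
x3 ^ x5 = False ^ True = True
(x5 -> (x3 <-> x5)) <-> (x3 ^ x5) = False <-> True = False
(x5 -> x3) <-> ((x5 -> (x3 <-> x5)) <-> (x3 ^ x5)) = False <-> False = True
((x5 -> x3) <-> ((x5 -> (x3 <-> x5)) <-> (x3 ^ x5))) | x5 = True | True = True
((((x5 & x3) -> ((x3 <-> x5) -> x5)) <-> x5) <-> x3) -> (((x5 -> x3) <-> ((x5 -> (x3 <-> x5)) <-> (x3 ^ x5))) | x5) = False -> True = True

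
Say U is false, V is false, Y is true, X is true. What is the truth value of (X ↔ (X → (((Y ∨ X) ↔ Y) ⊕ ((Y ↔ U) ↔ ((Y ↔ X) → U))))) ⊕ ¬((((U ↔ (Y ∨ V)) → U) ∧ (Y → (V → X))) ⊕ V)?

Substituting U=F, V=F, Y=T, X=T:
Y ∨ X = T ∨ T = T
(Y ∨ X) ↔ Y = T ↔ T = T
Y ↔ U = T ↔ F = F
Y ↔ X = T ↔ T = T
(Y ↔ X) → U = T → F = F
(Y ↔ U) ↔ ((Y ↔ X) → U) = F ↔ F = T
((Y ∨ X) ↔ Y) ⊕ ((Y ↔ U) ↔ ((Y ↔ X) → U)) = T ⊕ T = F
X → (((Y ∨ X) ↔ Y) ⊕ ((Y ↔ U) ↔ ((Y ↔ X) → U))) = T → F = F
X ↔ (X → (((Y ∨ X) ↔ Y) ⊕ ((Y ↔ U) ↔ ((Y ↔ X) → U)))) = T ↔ F = F
Y ∨ V = T ∨ F = T
U ↔ (Y ∨ V) = F ↔ T = F
(U ↔ (Y ∨ V)) → U = F → F = T
V → X = F → T = T
Y → (V → X) = T → T = T
((U ↔ (Y ∨ V)) → U) ∧ (Y → (V → X)) = T ∧ T = T
(((U ↔ (Y ∨ V)) → U) ∧ (Y → (V → X))) ⊕ V = T ⊕ F = T
¬((((U ↔ (Y ∨ V)) → U) ∧ (Y → (V → X))) ⊕ V) = ¬T = F
(X ↔ (X → (((Y ∨ X) ↔ Y) ⊕ ((Y ↔ U) ↔ ((Y ↔ X) → U))))) ⊕ ¬((((U ↔ (Y ∨ V)) → U) ∧ (Y → (V → X))) ⊕ V) = F ⊕ F = F

F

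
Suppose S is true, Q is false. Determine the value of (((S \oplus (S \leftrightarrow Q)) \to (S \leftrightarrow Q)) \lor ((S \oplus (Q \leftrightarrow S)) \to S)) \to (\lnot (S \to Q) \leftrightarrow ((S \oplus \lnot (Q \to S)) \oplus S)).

S \leftrightarrow Q = \text{True} \leftrightarrow \text{False} = \text{False}
S \oplus (S \leftrightarrow Q) = \text{True} \oplus \text{False} = \text{True}
S \leftrightarrow Q = \text{True} \leftrightarrow \text{False} = \text{False}
(S \oplus (S \leftrightarrow Q)) \to (S \leftrightarrow Q) = \text{True} \to \text{False} = \text{False}
Q \leftrightarrow S = \text{False} \leftrightarrow \text{True} = \text{False}
S \oplus (Q \leftrightarrow S) = \text{True} \oplus \text{False} = \text{True}
(S \oplus (Q \leftrightarrow S)) \to S = \text{True} \to \text{True} = \text{True}
((S \oplus (S \leftrightarrow Q)) \to (S \leftrightarrow Q)) \lor ((S \oplus (Q \leftrightarrow S)) \to S) = \text{False} \lor \text{True} = \text{True}
S \to Q = \text{True} \to \text{False} = \text{False}
\lnot (S \to Q) = \lnot \text{False} = \text{True}
Q \to S = \text{False} \to \text{True} = \text{True}
\lnot (Q \to S) = \lnot \text{True} = \text{False}
S \oplus \lnot (Q \to S) = \text{True} \oplus \text{False} = \text{True}
(S \oplus \lnot (Q \to S)) \oplus S = \text{True} \oplus \text{True} = \text{False}
\lnot (S \to Q) \leftrightarrow ((S \oplus \lnot (Q \to S)) \oplus S) = \text{True} \leftrightarrow \text{False} = \text{False}
(((S \oplus (S \leftrightarrow Q)) \to (S \leftrightarrow Q)) \lor ((S \oplus (Q \leftrightarrow S)) \to S)) \to (\lnot (S \to Q) \leftrightarrow ((S \oplus \lnot (Q \to S)) \oplus S)) = \text{True} \to \text{False} = \text{False}

\text{False}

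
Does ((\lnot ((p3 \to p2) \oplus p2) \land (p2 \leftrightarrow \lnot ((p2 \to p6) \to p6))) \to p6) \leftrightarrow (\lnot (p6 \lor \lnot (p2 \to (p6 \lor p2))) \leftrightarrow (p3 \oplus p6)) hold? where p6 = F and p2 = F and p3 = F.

F

Substituting p6=F, p2=F, p3=F:
p3 \to p2 = F \to F = T
(p3 \to p2) \oplus p2 = T \oplus F = T
\lnot ((p3 \to p2) \oplus p2) = \lnot T = F
p2 \to p6 = F \to F = T
(p2 \to p6) \to p6 = T \to F = F
\lnot ((p2 \to p6) \to p6) = \lnot F = T
p2 \leftrightarrow \lnot ((p2 \to p6) \to p6) = F \leftrightarrow T = F
\lnot ((p3 \to p2) \oplus p2) \land (p2 \leftrightarrow \lnot ((p2 \to p6) \to p6)) = F \land F = F
(\lnot ((p3 \to p2) \oplus p2) \land (p2 \leftrightarrow \lnot ((p2 \to p6) \to p6))) \to p6 = F \to F = T
p6 \lor p2 = F \lor F = F
p2 \to (p6 \lor p2) = F \to F = T
\lnot (p2 \to (p6 \lor p2)) = \lnot T = F
p6 \lor \lnot (p2 \to (p6 \lor p2)) = F \lor F = F
\lnot (p6 \lor \lnot (p2 \to (p6 \lor p2))) = \lnot F = T
p3 \oplus p6 = F \oplus F = F
\lnot (p6 \lor \lnot (p2 \to (p6 \lor p2))) \leftrightarrow (p3 \oplus p6) = T \leftrightarrow F = F
((\lnot ((p3 \to p2) \oplus p2) \land (p2 \leftrightarrow \lnot ((p2 \to p6) \to p6))) \to p6) \leftrightarrow (\lnot (p6 \lor \lnot (p2 \to (p6 \lor p2))) \leftrightarrow (p3 \oplus p6)) = T \leftrightarrow F = F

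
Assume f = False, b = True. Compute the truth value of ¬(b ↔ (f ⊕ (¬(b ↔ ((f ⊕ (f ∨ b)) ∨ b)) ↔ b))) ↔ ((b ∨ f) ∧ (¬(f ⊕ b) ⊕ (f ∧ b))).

False

Substituting f=False, b=True:
f ∨ b = False ∨ True = True
f ⊕ (f ∨ b) = False ⊕ True = True
(f ⊕ (f ∨ b)) ∨ b = True ∨ True = True
b ↔ ((f ⊕ (f ∨ b)) ∨ b) = True ↔ True = True
¬(b ↔ ((f ⊕ (f ∨ b)) ∨ b)) = ¬True = False
¬(b ↔ ((f ⊕ (f ∨ b)) ∨ b)) ↔ b = False ↔ True = False
f ⊕ (¬(b ↔ ((f ⊕ (f ∨ b)) ∨ b)) ↔ b) = False ⊕ False = False
b ↔ (f ⊕ (¬(b ↔ ((f ⊕ (f ∨ b)) ∨ b)) ↔ b)) = True ↔ False = False
¬(b ↔ (f ⊕ (¬(b ↔ ((f ⊕ (f ∨ b)) ∨ b)) ↔ b))) = ¬False = True
b ∨ f = True ∨ False = True
f ⊕ b = False ⊕ True = True
¬(f ⊕ b) = ¬True = False
f ∧ b = False ∧ True = False
¬(f ⊕ b) ⊕ (f ∧ b) = False ⊕ False = False
(b ∨ f) ∧ (¬(f ⊕ b) ⊕ (f ∧ b)) = True ∧ False = False
¬(b ↔ (f ⊕ (¬(b ↔ ((f ⊕ (f ∨ b)) ∨ b)) ↔ b))) ↔ ((b ∨ f) ∧ (¬(f ⊕ b) ⊕ (f ∧ b))) = True ↔ False = False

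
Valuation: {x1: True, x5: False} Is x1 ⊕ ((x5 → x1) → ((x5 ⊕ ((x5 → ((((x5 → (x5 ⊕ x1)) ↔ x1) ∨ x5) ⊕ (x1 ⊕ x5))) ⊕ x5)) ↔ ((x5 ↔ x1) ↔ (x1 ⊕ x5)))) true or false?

True

x5 → x1 = False → True = True
x5 ⊕ x1 = False ⊕ True = True
x5 → (x5 ⊕ x1) = False → True = True
(x5 → (x5 ⊕ x1)) ↔ x1 = True ↔ True = True
((x5 → (x5 ⊕ x1)) ↔ x1) ∨ x5 = True ∨ False = True
x1 ⊕ x5 = True ⊕ False = True
(((x5 → (x5 ⊕ x1)) ↔ x1) ∨ x5) ⊕ (x1 ⊕ x5) = True ⊕ True = False
x5 → ((((x5 → (x5 ⊕ x1)) ↔ x1) ∨ x5) ⊕ (x1 ⊕ x5)) = False → False = True
(x5 → ((((x5 → (x5 ⊕ x1)) ↔ x1) ∨ x5) ⊕ (x1 ⊕ x5))) ⊕ x5 = True ⊕ False = True
x5 ⊕ ((x5 → ((((x5 → (x5 ⊕ x1)) ↔ x1) ∨ x5) ⊕ (x1 ⊕ x5))) ⊕ x5) = False ⊕ True = True
x5 ↔ x1 = False ↔ True = False
x1 ⊕ x5 = True ⊕ False = True
(x5 ↔ x1) ↔ (x1 ⊕ x5) = False ↔ True = False
(x5 ⊕ ((x5 → ((((x5 → (x5 ⊕ x1)) ↔ x1) ∨ x5) ⊕ (x1 ⊕ x5))) ⊕ x5)) ↔ ((x5 ↔ x1) ↔ (x1 ⊕ x5)) = True ↔ False = False
(x5 → x1) → ((x5 ⊕ ((x5 → ((((x5 → (x5 ⊕ x1)) ↔ x1) ∨ x5) ⊕ (x1 ⊕ x5))) ⊕ x5)) ↔ ((x5 ↔ x1) ↔ (x1 ⊕ x5))) = True → False = False
x1 ⊕ ((x5 → x1) → ((x5 ⊕ ((x5 → ((((x5 → (x5 ⊕ x1)) ↔ x1) ∨ x5) ⊕ (x1 ⊕ x5))) ⊕ x5)) ↔ ((x5 ↔ x1) ↔ (x1 ⊕ x5)))) = True ⊕ False = True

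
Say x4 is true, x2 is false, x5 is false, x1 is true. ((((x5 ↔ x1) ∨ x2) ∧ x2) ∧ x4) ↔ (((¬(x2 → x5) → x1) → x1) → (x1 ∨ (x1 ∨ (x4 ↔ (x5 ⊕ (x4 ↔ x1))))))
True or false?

False

x5 ↔ x1 = False ↔ True = False
(x5 ↔ x1) ∨ x2 = False ∨ False = False
((x5 ↔ x1) ∨ x2) ∧ x2 = False ∧ False = False
(((x5 ↔ x1) ∨ x2) ∧ x2) ∧ x4 = False ∧ True = False
x2 → x5 = False → False = True
¬(x2 → x5) = ¬True = False
¬(x2 → x5) → x1 = False → True = True
(¬(x2 → x5) → x1) → x1 = True → True = True
x4 ↔ x1 = True ↔ True = True
x5 ⊕ (x4 ↔ x1) = False ⊕ True = True
x4 ↔ (x5 ⊕ (x4 ↔ x1)) = True ↔ True = True
x1 ∨ (x4 ↔ (x5 ⊕ (x4 ↔ x1))) = True ∨ True = True
x1 ∨ (x1 ∨ (x4 ↔ (x5 ⊕ (x4 ↔ x1)))) = True ∨ True = True
((¬(x2 → x5) → x1) → x1) → (x1 ∨ (x1 ∨ (x4 ↔ (x5 ⊕ (x4 ↔ x1))))) = True → True = True
((((x5 ↔ x1) ∨ x2) ∧ x2) ∧ x4) ↔ (((¬(x2 → x5) → x1) → x1) → (x1 ∨ (x1 ∨ (x4 ↔ (x5 ⊕ (x4 ↔ x1)))))) = False ↔ True = False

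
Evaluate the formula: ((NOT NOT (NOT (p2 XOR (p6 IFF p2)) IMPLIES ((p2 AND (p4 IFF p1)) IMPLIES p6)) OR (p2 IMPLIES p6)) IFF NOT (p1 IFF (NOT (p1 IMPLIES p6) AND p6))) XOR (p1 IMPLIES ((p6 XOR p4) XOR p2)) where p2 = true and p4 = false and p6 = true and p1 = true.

Substituting p2=true, p4=false, p6=true, p1=true:
p6 IFF p2 = true IFF true = true
p2 XOR (p6 IFF p2) = true XOR true = false
NOT (p2 XOR (p6 IFF p2)) = NOT false = true
p4 IFF p1 = false IFF true = false
p2 AND (p4 IFF p1) = true AND false = false
(p2 AND (p4 IFF p1)) IMPLIES p6 = false IMPLIES true = true
NOT (p2 XOR (p6 IFF p2)) IMPLIES ((p2 AND (p4 IFF p1)) IMPLIES p6) = true IMPLIES true = true
NOT (NOT (p2 XOR (p6 IFF p2)) IMPLIES ((p2 AND (p4 IFF p1)) IMPLIES p6)) = NOT true = false
NOT NOT (NOT (p2 XOR (p6 IFF p2)) IMPLIES ((p2 AND (p4 IFF p1)) IMPLIES p6)) = NOT false = true
p2 IMPLIES p6 = true IMPLIES true = true
NOT NOT (NOT (p2 XOR (p6 IFF p2)) IMPLIES ((p2 AND (p4 IFF p1)) IMPLIES p6)) OR (p2 IMPLIES p6) = true OR true = true
p1 IMPLIES p6 = true IMPLIES true = true
NOT (p1 IMPLIES p6) = NOT true = false
NOT (p1 IMPLIES p6) AND p6 = false AND true = false
p1 IFF (NOT (p1 IMPLIES p6) AND p6) = true IFF false = false
NOT (p1 IFF (NOT (p1 IMPLIES p6) AND p6)) = NOT false = true
(NOT NOT (NOT (p2 XOR (p6 IFF p2)) IMPLIES ((p2 AND (p4 IFF p1)) IMPLIES p6)) OR (p2 IMPLIES p6)) IFF NOT (p1 IFF (NOT (p1 IMPLIES p6) AND p6)) = true IFF true = true
p6 XOR p4 = true XOR false = true
(p6 XOR p4) XOR p2 = true XOR true = false
p1 IMPLIES ((p6 XOR p4) XOR p2) = true IMPLIES false = false
((NOT NOT (NOT (p2 XOR (p6 IFF p2)) IMPLIES ((p2 AND (p4 IFF p1)) IMPLIES p6)) OR (p2 IMPLIES p6)) IFF NOT (p1 IFF (NOT (p1 IMPLIES p6) AND p6))) XOR (p1 IMPLIES ((p6 XOR p4) XOR p2)) = true XOR false = true

true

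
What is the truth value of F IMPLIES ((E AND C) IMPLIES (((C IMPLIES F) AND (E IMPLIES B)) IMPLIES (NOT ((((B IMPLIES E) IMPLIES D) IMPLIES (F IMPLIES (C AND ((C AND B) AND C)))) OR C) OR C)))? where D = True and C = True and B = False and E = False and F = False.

True

Substituting D=True, C=True, B=False, E=False, F=False:
E AND C = False AND True = False
C IMPLIES F = True IMPLIES False = False
E IMPLIES B = False IMPLIES False = True
(C IMPLIES F) AND (E IMPLIES B) = False AND True = False
B IMPLIES E = False IMPLIES False = True
(B IMPLIES E) IMPLIES D = True IMPLIES True = True
C AND B = True AND False = False
(C AND B) AND C = False AND True = False
C AND ((C AND B) AND C) = True AND False = False
F IMPLIES (C AND ((C AND B) AND C)) = False IMPLIES False = True
((B IMPLIES E) IMPLIES D) IMPLIES (F IMPLIES (C AND ((C AND B) AND C))) = True IMPLIES True = True
(((B IMPLIES E) IMPLIES D) IMPLIES (F IMPLIES (C AND ((C AND B) AND C)))) OR C = True OR True = True
NOT ((((B IMPLIES E) IMPLIES D) IMPLIES (F IMPLIES (C AND ((C AND B) AND C)))) OR C) = NOT True = False
NOT ((((B IMPLIES E) IMPLIES D) IMPLIES (F IMPLIES (C AND ((C AND B) AND C)))) OR C) OR C = False OR True = True
((C IMPLIES F) AND (E IMPLIES B)) IMPLIES (NOT ((((B IMPLIES E) IMPLIES D) IMPLIES (F IMPLIES (C AND ((C AND B) AND C)))) OR C) OR C) = False IMPLIES True = True
(E AND C) IMPLIES (((C IMPLIES F) AND (E IMPLIES B)) IMPLIES (NOT ((((B IMPLIES E) IMPLIES D) IMPLIES (F IMPLIES (C AND ((C AND B) AND C)))) OR C) OR C)) = False IMPLIES True = True
F IMPLIES ((E AND C) IMPLIES (((C IMPLIES F) AND (E IMPLIES B)) IMPLIES (NOT ((((B IMPLIES E) IMPLIES D) IMPLIES (F IMPLIES (C AND ((C AND B) AND C)))) OR C) OR C))) = False IMPLIES True = True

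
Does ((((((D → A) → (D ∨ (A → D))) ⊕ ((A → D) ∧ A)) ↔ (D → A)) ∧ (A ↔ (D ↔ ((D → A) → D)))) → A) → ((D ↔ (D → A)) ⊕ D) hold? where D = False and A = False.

False

Substituting D=False, A=False:
D → A = False → False = True
A → D = False → False = True
D ∨ (A → D) = False ∨ True = True
(D → A) → (D ∨ (A → D)) = True → True = True
A → D = False → False = True
(A → D) ∧ A = True ∧ False = False
((D → A) → (D ∨ (A → D))) ⊕ ((A → D) ∧ A) = True ⊕ False = True
D → A = False → False = True
(((D → A) → (D ∨ (A → D))) ⊕ ((A → D) ∧ A)) ↔ (D → A) = True ↔ True = True
D → A = False → False = True
(D → A) → D = True → False = False
D ↔ ((D → A) → D) = False ↔ False = True
A ↔ (D ↔ ((D → A) → D)) = False ↔ True = False
((((D → A) → (D ∨ (A → D))) ⊕ ((A → D) ∧ A)) ↔ (D → A)) ∧ (A ↔ (D ↔ ((D → A) → D))) = True ∧ False = False
(((((D → A) → (D ∨ (A → D))) ⊕ ((A → D) ∧ A)) ↔ (D → A)) ∧ (A ↔ (D ↔ ((D → A) → D)))) → A = False → False = True
D → A = False → False = True
D ↔ (D → A) = False ↔ True = False
(D ↔ (D → A)) ⊕ D = False ⊕ False = False
((((((D → A) → (D ∨ (A → D))) ⊕ ((A → D) ∧ A)) ↔ (D → A)) ∧ (A ↔ (D ↔ ((D → A) → D)))) → A) → ((D ↔ (D → A)) ⊕ D) = True → False = False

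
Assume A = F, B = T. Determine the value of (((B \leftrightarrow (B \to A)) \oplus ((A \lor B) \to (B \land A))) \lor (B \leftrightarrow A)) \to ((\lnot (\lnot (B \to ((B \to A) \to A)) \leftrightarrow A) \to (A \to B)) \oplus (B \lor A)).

T

B \to A = T \to F = F
B \leftrightarrow (B \to A) = T \leftrightarrow F = F
A \lor B = F \lor T = T
B \land A = T \land F = F
(A \lor B) \to (B \land A) = T \to F = F
(B \leftrightarrow (B \to A)) \oplus ((A \lor B) \to (B \land A)) = F \oplus F = F
B \leftrightarrow A = T \leftrightarrow F = F
((B \leftrightarrow (B \to A)) \oplus ((A \lor B) \to (B \land A))) \lor (B \leftrightarrow A) = F \lor F = F
B \to A = T \to F = F
(B \to A) \to A = F \to F = T
B \to ((B \to A) \to A) = T \to T = T
\lnot (B \to ((B \to A) \to A)) = \lnot T = F
\lnot (B \to ((B \to A) \to A)) \leftrightarrow A = F \leftrightarrow F = T
\lnot (\lnot (B \to ((B \to A) \to A)) \leftrightarrow A) = \lnot T = F
A \to B = F \to T = T
\lnot (\lnot (B \to ((B \to A) \to A)) \leftrightarrow A) \to (A \to B) = F \to T = T
B \lor A = T \lor F = T
(\lnot (\lnot (B \to ((B \to A) \to A)) \leftrightarrow A) \to (A \to B)) \oplus (B \lor A) = T \oplus T = F
(((B \leftrightarrow (B \to A)) \oplus ((A \lor B) \to (B \land A))) \lor (B \leftrightarrow A)) \to ((\lnot (\lnot (B \to ((B \to A) \to A)) \leftrightarrow A) \to (A \to B)) \oplus (B \lor A)) = F \to F = T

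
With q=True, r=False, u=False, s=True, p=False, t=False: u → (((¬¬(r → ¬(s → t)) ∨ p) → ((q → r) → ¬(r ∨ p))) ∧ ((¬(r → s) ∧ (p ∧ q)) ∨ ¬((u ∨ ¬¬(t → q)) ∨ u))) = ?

Substituting q=True, r=False, u=False, s=True, p=False, t=False:
s → t = True → False = False
¬(s → t) = ¬False = True
r → ¬(s → t) = False → True = True
¬(r → ¬(s → t)) = ¬True = False
¬¬(r → ¬(s → t)) = ¬False = True
¬¬(r → ¬(s → t)) ∨ p = True ∨ False = True
q → r = True → False = False
r ∨ p = False ∨ False = False
¬(r ∨ p) = ¬False = True
(q → r) → ¬(r ∨ p) = False → True = True
(¬¬(r → ¬(s → t)) ∨ p) → ((q → r) → ¬(r ∨ p)) = True → True = True
r → s = False → True = True
¬(r → s) = ¬True = False
p ∧ q = False ∧ True = False
¬(r → s) ∧ (p ∧ q) = False ∧ False = False
t → q = False → True = True
¬(t → q) = ¬True = False
¬¬(t → q) = ¬False = True
u ∨ ¬¬(t → q) = False ∨ True = True
(u ∨ ¬¬(t → q)) ∨ u = True ∨ False = True
¬((u ∨ ¬¬(t → q)) ∨ u) = ¬True = False
(¬(r → s) ∧ (p ∧ q)) ∨ ¬((u ∨ ¬¬(t → q)) ∨ u) = False ∨ False = False
((¬¬(r → ¬(s → t)) ∨ p) → ((q → r) → ¬(r ∨ p))) ∧ ((¬(r → s) ∧ (p ∧ q)) ∨ ¬((u ∨ ¬¬(t → q)) ∨ u)) = True ∧ False = False
u → (((¬¬(r → ¬(s → t)) ∨ p) → ((q → r) → ¬(r ∨ p))) ∧ ((¬(r → s) ∧ (p ∧ q)) ∨ ¬((u ∨ ¬¬(t → q)) ∨ u))) = False → False = True

True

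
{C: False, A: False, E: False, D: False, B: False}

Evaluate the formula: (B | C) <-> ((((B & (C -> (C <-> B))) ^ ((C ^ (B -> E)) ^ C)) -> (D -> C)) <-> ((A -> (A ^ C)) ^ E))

Substituting C=False, A=False, E=False, D=False, B=False:
B | C = False | False = False
C <-> B = False <-> False = True
C -> (C <-> B) = False -> True = True
B & (C -> (C <-> B)) = False & True = False
B -> E = False -> False = True
C ^ (B -> E) = False ^ True = True
(C ^ (B -> E)) ^ C = True ^ False = True
(B & (C -> (C <-> B))) ^ ((C ^ (B -> E)) ^ C) = False ^ True = True
D -> C = False -> False = True
((B & (C -> (C <-> B))) ^ ((C ^ (B -> E)) ^ C)) -> (D -> C) = True -> True = True
A ^ C = False ^ False = False
A -> (A ^ C) = False -> False = True
(A -> (A ^ C)) ^ E = True ^ False = True
(((B & (C -> (C <-> B))) ^ ((C ^ (B -> E)) ^ C)) -> (D -> C)) <-> ((A -> (A ^ C)) ^ E) = True <-> True = True
(B | C) <-> ((((B & (C -> (C <-> B))) ^ ((C ^ (B -> E)) ^ C)) -> (D -> C)) <-> ((A -> (A ^ C)) ^ E)) = False <-> True = False

False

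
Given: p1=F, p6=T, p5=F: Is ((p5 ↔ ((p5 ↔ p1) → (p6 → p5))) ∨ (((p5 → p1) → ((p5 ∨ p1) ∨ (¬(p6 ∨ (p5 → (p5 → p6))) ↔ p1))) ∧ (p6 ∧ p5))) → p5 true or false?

F

Substituting p1=F, p6=T, p5=F:
p5 ↔ p1 = F ↔ F = T
p6 → p5 = T → F = F
(p5 ↔ p1) → (p6 → p5) = T → F = F
p5 ↔ ((p5 ↔ p1) → (p6 → p5)) = F ↔ F = T
p5 → p1 = F → F = T
p5 ∨ p1 = F ∨ F = F
p5 → p6 = F → T = T
p5 → (p5 → p6) = F → T = T
p6 ∨ (p5 → (p5 → p6)) = T ∨ T = T
¬(p6 ∨ (p5 → (p5 → p6))) = ¬T = F
¬(p6 ∨ (p5 → (p5 → p6))) ↔ p1 = F ↔ F = T
(p5 ∨ p1) ∨ (¬(p6 ∨ (p5 → (p5 → p6))) ↔ p1) = F ∨ T = T
(p5 → p1) → ((p5 ∨ p1) ∨ (¬(p6 ∨ (p5 → (p5 → p6))) ↔ p1)) = T → T = T
p6 ∧ p5 = T ∧ F = F
((p5 → p1) → ((p5 ∨ p1) ∨ (¬(p6 ∨ (p5 → (p5 → p6))) ↔ p1))) ∧ (p6 ∧ p5) = T ∧ F = F
(p5 ↔ ((p5 ↔ p1) → (p6 → p5))) ∨ (((p5 → p1) → ((p5 ∨ p1) ∨ (¬(p6 ∨ (p5 → (p5 → p6))) ↔ p1))) ∧ (p6 ∧ p5)) = T ∨ F = T
((p5 ↔ ((p5 ↔ p1) → (p6 → p5))) ∨ (((p5 → p1) → ((p5 ∨ p1) ∨ (¬(p6 ∨ (p5 → (p5 → p6))) ↔ p1))) ∧ (p6 ∧ p5))) → p5 = T → F = F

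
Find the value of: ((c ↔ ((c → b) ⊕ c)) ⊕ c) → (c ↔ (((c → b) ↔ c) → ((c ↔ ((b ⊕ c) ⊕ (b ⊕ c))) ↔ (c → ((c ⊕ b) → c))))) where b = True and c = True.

c → b = True → True = True
(c → b) ⊕ c = True ⊕ True = False
c ↔ ((c → b) ⊕ c) = True ↔ False = False
(c ↔ ((c → b) ⊕ c)) ⊕ c = False ⊕ True = True
c → b = True → True = True
(c → b) ↔ c = True ↔ True = True
b ⊕ c = True ⊕ True = False
b ⊕ c = True ⊕ True = False
(b ⊕ c) ⊕ (b ⊕ c) = False ⊕ False = False
c ↔ ((b ⊕ c) ⊕ (b ⊕ c)) = True ↔ False = False
c ⊕ b = True ⊕ True = False
(c ⊕ b) → c = False → True = True
c → ((c ⊕ b) → c) = True → True = True
(c ↔ ((b ⊕ c) ⊕ (b ⊕ c))) ↔ (c → ((c ⊕ b) → c)) = False ↔ True = False
((c → b) ↔ c) → ((c ↔ ((b ⊕ c) ⊕ (b ⊕ c))) ↔ (c → ((c ⊕ b) → c))) = True → False = False
c ↔ (((c → b) ↔ c) → ((c ↔ ((b ⊕ c) ⊕ (b ⊕ c))) ↔ (c → ((c ⊕ b) → c)))) = True ↔ False = False
((c ↔ ((c → b) ⊕ c)) ⊕ c) → (c ↔ (((c → b) ↔ c) → ((c ↔ ((b ⊕ c) ⊕ (b ⊕ c))) ↔ (c → ((c ⊕ b) → c))))) = True → False = False

False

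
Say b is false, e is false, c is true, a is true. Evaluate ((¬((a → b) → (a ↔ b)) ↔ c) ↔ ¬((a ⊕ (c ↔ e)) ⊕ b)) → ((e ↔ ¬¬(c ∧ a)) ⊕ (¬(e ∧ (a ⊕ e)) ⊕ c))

False

a → b = True → False = False
a ↔ b = True ↔ False = False
(a → b) → (a ↔ b) = False → False = True
¬((a → b) → (a ↔ b)) = ¬True = False
¬((a → b) → (a ↔ b)) ↔ c = False ↔ True = False
c ↔ e = True ↔ False = False
a ⊕ (c ↔ e) = True ⊕ False = True
(a ⊕ (c ↔ e)) ⊕ b = True ⊕ False = True
¬((a ⊕ (c ↔ e)) ⊕ b) = ¬True = False
(¬((a → b) → (a ↔ b)) ↔ c) ↔ ¬((a ⊕ (c ↔ e)) ⊕ b) = False ↔ False = True
c ∧ a = True ∧ True = True
¬(c ∧ a) = ¬True = False
¬¬(c ∧ a) = ¬False = True
e ↔ ¬¬(c ∧ a) = False ↔ True = False
a ⊕ e = True ⊕ False = True
e ∧ (a ⊕ e) = False ∧ True = False
¬(e ∧ (a ⊕ e)) = ¬False = True
¬(e ∧ (a ⊕ e)) ⊕ c = True ⊕ True = False
(e ↔ ¬¬(c ∧ a)) ⊕ (¬(e ∧ (a ⊕ e)) ⊕ c) = False ⊕ False = False
((¬((a → b) → (a ↔ b)) ↔ c) ↔ ¬((a ⊕ (c ↔ e)) ⊕ b)) → ((e ↔ ¬¬(c ∧ a)) ⊕ (¬(e ∧ (a ⊕ e)) ⊕ c)) = True → False = False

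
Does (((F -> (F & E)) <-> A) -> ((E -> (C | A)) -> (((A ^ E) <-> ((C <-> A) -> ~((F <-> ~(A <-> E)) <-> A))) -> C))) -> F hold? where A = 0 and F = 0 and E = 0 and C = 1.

0

Substituting A=0, F=0, E=0, C=1:
F & E = 0 & 0 = 0
F -> (F & E) = 0 -> 0 = 1
(F -> (F & E)) <-> A = 1 <-> 0 = 0
C | A = 1 | 0 = 1
E -> (C | A) = 0 -> 1 = 1
A ^ E = 0 ^ 0 = 0
C <-> A = 1 <-> 0 = 0
A <-> E = 0 <-> 0 = 1
~(A <-> E) = ~1 = 0
F <-> ~(A <-> E) = 0 <-> 0 = 1
(F <-> ~(A <-> E)) <-> A = 1 <-> 0 = 0
~((F <-> ~(A <-> E)) <-> A) = ~0 = 1
(C <-> A) -> ~((F <-> ~(A <-> E)) <-> A) = 0 -> 1 = 1
(A ^ E) <-> ((C <-> A) -> ~((F <-> ~(A <-> E)) <-> A)) = 0 <-> 1 = 0
((A ^ E) <-> ((C <-> A) -> ~((F <-> ~(A <-> E)) <-> A))) -> C = 0 -> 1 = 1
(E -> (C | A)) -> (((A ^ E) <-> ((C <-> A) -> ~((F <-> ~(A <-> E)) <-> A))) -> C) = 1 -> 1 = 1
((F -> (F & E)) <-> A) -> ((E -> (C | A)) -> (((A ^ E) <-> ((C <-> A) -> ~((F <-> ~(A <-> E)) <-> A))) -> C)) = 0 -> 1 = 1
(((F -> (F & E)) <-> A) -> ((E -> (C | A)) -> (((A ^ E) <-> ((C <-> A) -> ~((F <-> ~(A <-> E)) <-> A))) -> C))) -> F = 1 -> 0 = 0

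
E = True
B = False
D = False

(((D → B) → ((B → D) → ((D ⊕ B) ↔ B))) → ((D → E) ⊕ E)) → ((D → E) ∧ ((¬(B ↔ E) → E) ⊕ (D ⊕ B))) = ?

D → B = False → False = True
B → D = False → False = True
D ⊕ B = False ⊕ False = False
(D ⊕ B) ↔ B = False ↔ False = True
(B → D) → ((D ⊕ B) ↔ B) = True → True = True
(D → B) → ((B → D) → ((D ⊕ B) ↔ B)) = True → True = True
D → E = False → True = True
(D → E) ⊕ E = True ⊕ True = False
((D → B) → ((B → D) → ((D ⊕ B) ↔ B))) → ((D → E) ⊕ E) = True → False = False
D → E = False → True = True
B ↔ E = False ↔ True = False
¬(B ↔ E) = ¬False = True
¬(B ↔ E) → E = True → True = True
D ⊕ B = False ⊕ False = False
(¬(B ↔ E) → E) ⊕ (D ⊕ B) = True ⊕ False = True
(D → E) ∧ ((¬(B ↔ E) → E) ⊕ (D ⊕ B)) = True ∧ True = True
(((D → B) → ((B → D) → ((D ⊕ B) ↔ B))) → ((D → E) ⊕ E)) → ((D → E) ∧ ((¬(B ↔ E) → E) ⊕ (D ⊕ B))) = False → True = True

True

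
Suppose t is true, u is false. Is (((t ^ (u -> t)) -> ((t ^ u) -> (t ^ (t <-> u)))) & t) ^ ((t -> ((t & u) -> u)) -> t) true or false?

u -> t = 0 -> 1 = 1
t ^ (u -> t) = 1 ^ 1 = 0
t ^ u = 1 ^ 0 = 1
t <-> u = 1 <-> 0 = 0
t ^ (t <-> u) = 1 ^ 0 = 1
(t ^ u) -> (t ^ (t <-> u)) = 1 -> 1 = 1
(t ^ (u -> t)) -> ((t ^ u) -> (t ^ (t <-> u))) = 0 -> 1 = 1
((t ^ (u -> t)) -> ((t ^ u) -> (t ^ (t <-> u)))) & t = 1 & 1 = 1
t & u = 1 & 0 = 0
(t & u) -> u = 0 -> 0 = 1
t -> ((t & u) -> u) = 1 -> 1 = 1
(t -> ((t & u) -> u)) -> t = 1 -> 1 = 1
(((t ^ (u -> t)) -> ((t ^ u) -> (t ^ (t <-> u)))) & t) ^ ((t -> ((t & u) -> u)) -> t) = 1 ^ 1 = 0

0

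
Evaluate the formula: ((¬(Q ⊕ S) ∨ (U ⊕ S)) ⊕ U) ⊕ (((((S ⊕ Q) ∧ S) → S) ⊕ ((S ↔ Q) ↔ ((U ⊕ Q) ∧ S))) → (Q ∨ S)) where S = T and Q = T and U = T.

Q ⊕ S = T ⊕ T = F
¬(Q ⊕ S) = ¬F = T
U ⊕ S = T ⊕ T = F
¬(Q ⊕ S) ∨ (U ⊕ S) = T ∨ F = T
(¬(Q ⊕ S) ∨ (U ⊕ S)) ⊕ U = T ⊕ T = F
S ⊕ Q = T ⊕ T = F
(S ⊕ Q) ∧ S = F ∧ T = F
((S ⊕ Q) ∧ S) → S = F → T = T
S ↔ Q = T ↔ T = T
U ⊕ Q = T ⊕ T = F
(U ⊕ Q) ∧ S = F ∧ T = F
(S ↔ Q) ↔ ((U ⊕ Q) ∧ S) = T ↔ F = F
(((S ⊕ Q) ∧ S) → S) ⊕ ((S ↔ Q) ↔ ((U ⊕ Q) ∧ S)) = T ⊕ F = T
Q ∨ S = T ∨ T = T
((((S ⊕ Q) ∧ S) → S) ⊕ ((S ↔ Q) ↔ ((U ⊕ Q) ∧ S))) → (Q ∨ S) = T → T = T
((¬(Q ⊕ S) ∨ (U ⊕ S)) ⊕ U) ⊕ (((((S ⊕ Q) ∧ S) → S) ⊕ ((S ↔ Q) ↔ ((U ⊕ Q) ∧ S))) → (Q ∨ S)) = F ⊕ T = T

T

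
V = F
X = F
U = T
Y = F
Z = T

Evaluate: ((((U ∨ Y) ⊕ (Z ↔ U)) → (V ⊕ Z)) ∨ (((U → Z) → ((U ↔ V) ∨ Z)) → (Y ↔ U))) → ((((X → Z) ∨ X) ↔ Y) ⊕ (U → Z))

U ∨ Y = T ∨ F = T
Z ↔ U = T ↔ T = T
(U ∨ Y) ⊕ (Z ↔ U) = T ⊕ T = F
V ⊕ Z = F ⊕ T = T
((U ∨ Y) ⊕ (Z ↔ U)) → (V ⊕ Z) = F → T = T
U → Z = T → T = T
U ↔ V = T ↔ F = F
(U ↔ V) ∨ Z = F ∨ T = T
(U → Z) → ((U ↔ V) ∨ Z) = T → T = T
Y ↔ U = F ↔ T = F
((U → Z) → ((U ↔ V) ∨ Z)) → (Y ↔ U) = T → F = F
(((U ∨ Y) ⊕ (Z ↔ U)) → (V ⊕ Z)) ∨ (((U → Z) → ((U ↔ V) ∨ Z)) → (Y ↔ U)) = T ∨ F = T
X → Z = F → T = T
(X → Z) ∨ X = T ∨ F = T
((X → Z) ∨ X) ↔ Y = T ↔ F = F
U → Z = T → T = T
(((X → Z) ∨ X) ↔ Y) ⊕ (U → Z) = F ⊕ T = T
((((U ∨ Y) ⊕ (Z ↔ U)) → (V ⊕ Z)) ∨ (((U → Z) → ((U ↔ V) ∨ Z)) → (Y ↔ U))) → ((((X → Z) ∨ X) ↔ Y) ⊕ (U → Z)) = T → T = T

T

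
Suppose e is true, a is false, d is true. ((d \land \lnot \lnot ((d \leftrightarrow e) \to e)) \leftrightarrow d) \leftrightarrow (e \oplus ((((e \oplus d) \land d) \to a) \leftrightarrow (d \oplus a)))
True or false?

d \leftrightarrow e = T \leftrightarrow T = T
(d \leftrightarrow e) \to e = T \to T = T
\lnot ((d \leftrightarrow e) \to e) = \lnot T = F
\lnot \lnot ((d \leftrightarrow e) \to e) = \lnot F = T
d \land \lnot \lnot ((d \leftrightarrow e) \to e) = T \land T = T
(d \land \lnot \lnot ((d \leftrightarrow e) \to e)) \leftrightarrow d = T \leftrightarrow T = T
e \oplus d = T \oplus T = F
(e \oplus d) \land d = F \land T = F
((e \oplus d) \land d) \to a = F \to F = T
d \oplus a = T \oplus F = T
(((e \oplus d) \land d) \to a) \leftrightarrow (d \oplus a) = T \leftrightarrow T = T
e \oplus ((((e \oplus d) \land d) \to a) \leftrightarrow (d \oplus a)) = T \oplus T = F
((d \land \lnot \lnot ((d \leftrightarrow e) \to e)) \leftrightarrow d) \leftrightarrow (e \oplus ((((e \oplus d) \land d) \to a) \leftrightarrow (d \oplus a))) = T \leftrightarrow F = F

F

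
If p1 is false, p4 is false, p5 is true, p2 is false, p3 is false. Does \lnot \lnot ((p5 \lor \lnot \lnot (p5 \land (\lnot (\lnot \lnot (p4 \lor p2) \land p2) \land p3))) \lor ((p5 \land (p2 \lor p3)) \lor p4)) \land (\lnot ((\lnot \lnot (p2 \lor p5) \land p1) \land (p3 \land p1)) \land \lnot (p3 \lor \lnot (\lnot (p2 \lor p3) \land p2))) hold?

p4 \lor p2 = \text{False} \lor \text{False} = \text{False}
\lnot (p4 \lor p2) = \lnot \text{False} = \text{True}
\lnot \lnot (p4 \lor p2) = \lnot \text{True} = \text{False}
\lnot \lnot (p4 \lor p2) \land p2 = \text{False} \land \text{False} = \text{False}
\lnot (\lnot \lnot (p4 \lor p2) \land p2) = \lnot \text{False} = \text{True}
\lnot (\lnot \lnot (p4 \lor p2) \land p2) \land p3 = \text{True} \land \text{False} = \text{False}
p5 \land (\lnot (\lnot \lnot (p4 \lor p2) \land p2) \land p3) = \text{True} \land \text{False} = \text{False}
\lnot (p5 \land (\lnot (\lnot \lnot (p4 \lor p2) \land p2) \land p3)) = \lnot \text{False} = \text{True}
\lnot \lnot (p5 \land (\lnot (\lnot \lnot (p4 \lor p2) \land p2) \land p3)) = \lnot \text{True} = \text{False}
p5 \lor \lnot \lnot (p5 \land (\lnot (\lnot \lnot (p4 \lor p2) \land p2) \land p3)) = \text{True} \lor \text{False} = \text{True}
p2 \lor p3 = \text{False} \lor \text{False} = \text{False}
p5 \land (p2 \lor p3) = \text{True} \land \text{False} = \text{False}
(p5 \land (p2 \lor p3)) \lor p4 = \text{False} \lor \text{False} = \text{False}
(p5 \lor \lnot \lnot (p5 \land (\lnot (\lnot \lnot (p4 \lor p2) \land p2) \land p3))) \lor ((p5 \land (p2 \lor p3)) \lor p4) = \text{True} \lor \text{False} = \text{True}
\lnot ((p5 \lor \lnot \lnot (p5 \land (\lnot (\lnot \lnot (p4 \lor p2) \land p2) \land p3))) \lor ((p5 \land (p2 \lor p3)) \lor p4)) = \lnot \text{True} = \text{False}
\lnot \lnot ((p5 \lor \lnot \lnot (p5 \land (\lnot (\lnot \lnot (p4 \lor p2) \land p2) \land p3))) \lor ((p5 \land (p2 \lor p3)) \lor p4)) = \lnot \text{False} = \text{True}
p2 \lor p5 = \text{False} \lor \text{True} = \text{True}
\lnot (p2 \lor p5) = \lnot \text{True} = \text{False}
\lnot \lnot (p2 \lor p5) = \lnot \text{False} = \text{True}
\lnot \lnot (p2 \lor p5) \land p1 = \text{True} \land \text{False} = \text{False}
p3 \land p1 = \text{False} \land \text{False} = \text{False}
(\lnot \lnot (p2 \lor p5) \land p1) \land (p3 \land p1) = \text{False} \land \text{False} = \text{False}
\lnot ((\lnot \lnot (p2 \lor p5) \land p1) \land (p3 \land p1)) = \lnot \text{False} = \text{True}
p2 \lor p3 = \text{False} \lor \text{False} = \text{False}
\lnot (p2 \lor p3) = \lnot \text{False} = \text{True}
\lnot (p2 \lor p3) \land p2 = \text{True} \land \text{False} = \text{False}
\lnot (\lnot (p2 \lor p3) \land p2) = \lnot \text{False} = \text{True}
p3 \lor \lnot (\lnot (p2 \lor p3) \land p2) = \text{False} \lor \text{True} = \text{True}
\lnot (p3 \lor \lnot (\lnot (p2 \lor p3) \land p2)) = \lnot \text{True} = \text{False}
\lnot ((\lnot \lnot (p2 \lor p5) \land p1) \land (p3 \land p1)) \land \lnot (p3 \lor \lnot (\lnot (p2 \lor p3) \land p2)) = \text{True} \land \text{False} = \text{False}
\lnot \lnot ((p5 \lor \lnot \lnot (p5 \land (\lnot (\lnot \lnot (p4 \lor p2) \land p2) \land p3))) \lor ((p5 \land (p2 \lor p3)) \lor p4)) \land (\lnot ((\lnot \lnot (p2 \lor p5) \land p1) \land (p3 \land p1)) \land \lnot (p3 \lor \lnot (\lnot (p2 \lor p3) \land p2))) = \text{True} \land \text{False} = \text{False}

\text{False}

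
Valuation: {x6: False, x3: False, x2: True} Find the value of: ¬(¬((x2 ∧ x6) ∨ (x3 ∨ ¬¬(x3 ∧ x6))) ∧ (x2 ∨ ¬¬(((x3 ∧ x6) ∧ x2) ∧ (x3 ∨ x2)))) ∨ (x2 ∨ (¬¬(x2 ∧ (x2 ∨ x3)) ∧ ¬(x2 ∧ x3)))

Substituting x6=False, x3=False, x2=True:
x2 ∧ x6 = True ∧ False = False
x3 ∧ x6 = False ∧ False = False
¬(x3 ∧ x6) = ¬False = True
¬¬(x3 ∧ x6) = ¬True = False
x3 ∨ ¬¬(x3 ∧ x6) = False ∨ False = False
(x2 ∧ x6) ∨ (x3 ∨ ¬¬(x3 ∧ x6)) = False ∨ False = False
¬((x2 ∧ x6) ∨ (x3 ∨ ¬¬(x3 ∧ x6))) = ¬False = True
x3 ∧ x6 = False ∧ False = False
(x3 ∧ x6) ∧ x2 = False ∧ True = False
x3 ∨ x2 = False ∨ True = True
((x3 ∧ x6) ∧ x2) ∧ (x3 ∨ x2) = False ∧ True = False
¬(((x3 ∧ x6) ∧ x2) ∧ (x3 ∨ x2)) = ¬False = True
¬¬(((x3 ∧ x6) ∧ x2) ∧ (x3 ∨ x2)) = ¬True = False
x2 ∨ ¬¬(((x3 ∧ x6) ∧ x2) ∧ (x3 ∨ x2)) = True ∨ False = True
¬((x2 ∧ x6) ∨ (x3 ∨ ¬¬(x3 ∧ x6))) ∧ (x2 ∨ ¬¬(((x3 ∧ x6) ∧ x2) ∧ (x3 ∨ x2))) = True ∧ True = True
¬(¬((x2 ∧ x6) ∨ (x3 ∨ ¬¬(x3 ∧ x6))) ∧ (x2 ∨ ¬¬(((x3 ∧ x6) ∧ x2) ∧ (x3 ∨ x2)))) = ¬True = False
x2 ∨ x3 = True ∨ False = True
x2 ∧ (x2 ∨ x3) = True ∧ True = True
¬(x2 ∧ (x2 ∨ x3)) = ¬True = False
¬¬(x2 ∧ (x2 ∨ x3)) = ¬False = True
x2 ∧ x3 = True ∧ False = False
¬(x2 ∧ x3) = ¬False = True
¬¬(x2 ∧ (x2 ∨ x3)) ∧ ¬(x2 ∧ x3) = True ∧ True = True
x2 ∨ (¬¬(x2 ∧ (x2 ∨ x3)) ∧ ¬(x2 ∧ x3)) = True ∨ True = True
¬(¬((x2 ∧ x6) ∨ (x3 ∨ ¬¬(x3 ∧ x6))) ∧ (x2 ∨ ¬¬(((x3 ∧ x6) ∧ x2) ∧ (x3 ∨ x2)))) ∨ (x2 ∨ (¬¬(x2 ∧ (x2 ∨ x3)) ∧ ¬(x2 ∧ x3))) = False ∨ True = True

True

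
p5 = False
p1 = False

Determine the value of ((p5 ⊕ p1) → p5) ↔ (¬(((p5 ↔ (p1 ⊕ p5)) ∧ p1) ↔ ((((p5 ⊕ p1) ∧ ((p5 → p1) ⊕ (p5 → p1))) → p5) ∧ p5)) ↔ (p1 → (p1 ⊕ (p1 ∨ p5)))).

False

Substituting p5=False, p1=False:
p5 ⊕ p1 = False ⊕ False = False
(p5 ⊕ p1) → p5 = False → False = True
p1 ⊕ p5 = False ⊕ False = False
p5 ↔ (p1 ⊕ p5) = False ↔ False = True
(p5 ↔ (p1 ⊕ p5)) ∧ p1 = True ∧ False = False
p5 ⊕ p1 = False ⊕ False = False
p5 → p1 = False → False = True
p5 → p1 = False → False = True
(p5 → p1) ⊕ (p5 → p1) = True ⊕ True = False
(p5 ⊕ p1) ∧ ((p5 → p1) ⊕ (p5 → p1)) = False ∧ False = False
((p5 ⊕ p1) ∧ ((p5 → p1) ⊕ (p5 → p1))) → p5 = False → False = True
(((p5 ⊕ p1) ∧ ((p5 → p1) ⊕ (p5 → p1))) → p5) ∧ p5 = True ∧ False = False
((p5 ↔ (p1 ⊕ p5)) ∧ p1) ↔ ((((p5 ⊕ p1) ∧ ((p5 → p1) ⊕ (p5 → p1))) → p5) ∧ p5) = False ↔ False = True
¬(((p5 ↔ (p1 ⊕ p5)) ∧ p1) ↔ ((((p5 ⊕ p1) ∧ ((p5 → p1) ⊕ (p5 → p1))) → p5) ∧ p5)) = ¬True = False
p1 ∨ p5 = False ∨ False = False
p1 ⊕ (p1 ∨ p5) = False ⊕ False = False
p1 → (p1 ⊕ (p1 ∨ p5)) = False → False = True
¬(((p5 ↔ (p1 ⊕ p5)) ∧ p1) ↔ ((((p5 ⊕ p1) ∧ ((p5 → p1) ⊕ (p5 → p1))) → p5) ∧ p5)) ↔ (p1 → (p1 ⊕ (p1 ∨ p5))) = False ↔ True = False
((p5 ⊕ p1) → p5) ↔ (¬(((p5 ↔ (p1 ⊕ p5)) ∧ p1) ↔ ((((p5 ⊕ p1) ∧ ((p5 → p1) ⊕ (p5 → p1))) → p5) ∧ p5)) ↔ (p1 → (p1 ⊕ (p1 ∨ p5)))) = True ↔ False = False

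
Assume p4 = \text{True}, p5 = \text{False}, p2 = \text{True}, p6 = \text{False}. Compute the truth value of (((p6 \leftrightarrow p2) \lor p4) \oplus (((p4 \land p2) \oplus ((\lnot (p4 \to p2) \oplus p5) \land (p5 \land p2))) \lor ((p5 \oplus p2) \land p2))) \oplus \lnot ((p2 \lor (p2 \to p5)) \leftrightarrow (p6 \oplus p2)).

\text{False}

Substituting p4=\text{True}, p5=\text{False}, p2=\text{True}, p6=\text{False}:
p6 \leftrightarrow p2 = \text{False} \leftrightarrow \text{True} = \text{False}
(p6 \leftrightarrow p2) \lor p4 = \text{False} \lor \text{True} = \text{True}
p4 \land p2 = \text{True} \land \text{True} = \text{True}
p4 \to p2 = \text{True} \to \text{True} = \text{True}
\lnot (p4 \to p2) = \lnot \text{True} = \text{False}
\lnot (p4 \to p2) \oplus p5 = \text{False} \oplus \text{False} = \text{False}
p5 \land p2 = \text{False} \land \text{True} = \text{False}
(\lnot (p4 \to p2) \oplus p5) \land (p5 \land p2) = \text{False} \land \text{False} = \text{False}
(p4 \land p2) \oplus ((\lnot (p4 \to p2) \oplus p5) \land (p5 \land p2)) = \text{True} \oplus \text{False} = \text{True}
p5 \oplus p2 = \text{False} \oplus \text{True} = \text{True}
(p5 \oplus p2) \land p2 = \text{True} \land \text{True} = \text{True}
((p4 \land p2) \oplus ((\lnot (p4 \to p2) \oplus p5) \land (p5 \land p2))) \lor ((p5 \oplus p2) \land p2) = \text{True} \lor \text{True} = \text{True}
((p6 \leftrightarrow p2) \lor p4) \oplus (((p4 \land p2) \oplus ((\lnot (p4 \to p2) \oplus p5) \land (p5 \land p2))) \lor ((p5 \oplus p2) \land p2)) = \text{True} \oplus \text{True} = \text{False}
p2 \to p5 = \text{True} \to \text{False} = \text{False}
p2 \lor (p2 \to p5) = \text{True} \lor \text{False} = \text{True}
p6 \oplus p2 = \text{False} \oplus \text{True} = \text{True}
(p2 \lor (p2 \to p5)) \leftrightarrow (p6 \oplus p2) = \text{True} \leftrightarrow \text{True} = \text{True}
\lnot ((p2 \lor (p2 \to p5)) \leftrightarrow (p6 \oplus p2)) = \lnot \text{True} = \text{False}
(((p6 \leftrightarrow p2) \lor p4) \oplus (((p4 \land p2) \oplus ((\lnot (p4 \to p2) \oplus p5) \land (p5 \land p2))) \lor ((p5 \oplus p2) \land p2))) \oplus \lnot ((p2 \lor (p2 \to p5)) \leftrightarrow (p6 \oplus p2)) = \text{False} \oplus \text{False} = \text{False}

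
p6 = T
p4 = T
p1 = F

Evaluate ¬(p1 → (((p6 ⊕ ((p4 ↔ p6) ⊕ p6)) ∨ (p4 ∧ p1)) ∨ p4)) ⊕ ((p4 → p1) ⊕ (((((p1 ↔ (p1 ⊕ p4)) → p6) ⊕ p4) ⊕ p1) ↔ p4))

p4 ↔ p6 = T ↔ T = T
(p4 ↔ p6) ⊕ p6 = T ⊕ T = F
p6 ⊕ ((p4 ↔ p6) ⊕ p6) = T ⊕ F = T
p4 ∧ p1 = T ∧ F = F
(p6 ⊕ ((p4 ↔ p6) ⊕ p6)) ∨ (p4 ∧ p1) = T ∨ F = T
((p6 ⊕ ((p4 ↔ p6) ⊕ p6)) ∨ (p4 ∧ p1)) ∨ p4 = T ∨ T = T
p1 → (((p6 ⊕ ((p4 ↔ p6) ⊕ p6)) ∨ (p4 ∧ p1)) ∨ p4) = F → T = T
¬(p1 → (((p6 ⊕ ((p4 ↔ p6) ⊕ p6)) ∨ (p4 ∧ p1)) ∨ p4)) = ¬T = F
p4 → p1 = T → F = F
p1 ⊕ p4 = F ⊕ T = T
p1 ↔ (p1 ⊕ p4) = F ↔ T = F
(p1 ↔ (p1 ⊕ p4)) → p6 = F → T = T
((p1 ↔ (p1 ⊕ p4)) → p6) ⊕ p4 = T ⊕ T = F
(((p1 ↔ (p1 ⊕ p4)) → p6) ⊕ p4) ⊕ p1 = F ⊕ F = F
((((p1 ↔ (p1 ⊕ p4)) → p6) ⊕ p4) ⊕ p1) ↔ p4 = F ↔ T = F
(p4 → p1) ⊕ (((((p1 ↔ (p1 ⊕ p4)) → p6) ⊕ p4) ⊕ p1) ↔ p4) = F ⊕ F = F
¬(p1 → (((p6 ⊕ ((p4 ↔ p6) ⊕ p6)) ∨ (p4 ∧ p1)) ∨ p4)) ⊕ ((p4 → p1) ⊕ (((((p1 ↔ (p1 ⊕ p4)) → p6) ⊕ p4) ⊕ p1) ↔ p4)) = F ⊕ F = F

F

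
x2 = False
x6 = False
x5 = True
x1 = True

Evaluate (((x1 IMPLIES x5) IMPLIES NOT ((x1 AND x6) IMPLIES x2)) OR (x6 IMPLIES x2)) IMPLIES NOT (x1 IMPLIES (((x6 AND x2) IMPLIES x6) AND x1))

False

x1 IMPLIES x5 = True IMPLIES True = True
x1 AND x6 = True AND False = False
(x1 AND x6) IMPLIES x2 = False IMPLIES False = True
NOT ((x1 AND x6) IMPLIES x2) = NOT True = False
(x1 IMPLIES x5) IMPLIES NOT ((x1 AND x6) IMPLIES x2) = True IMPLIES False = False
x6 IMPLIES x2 = False IMPLIES False = True
((x1 IMPLIES x5) IMPLIES NOT ((x1 AND x6) IMPLIES x2)) OR (x6 IMPLIES x2) = False OR True = True
x6 AND x2 = False AND False = False
(x6 AND x2) IMPLIES x6 = False IMPLIES False = True
((x6 AND x2) IMPLIES x6) AND x1 = True AND True = True
x1 IMPLIES (((x6 AND x2) IMPLIES x6) AND x1) = True IMPLIES True = True
NOT (x1 IMPLIES (((x6 AND x2) IMPLIES x6) AND x1)) = NOT True = False
(((x1 IMPLIES x5) IMPLIES NOT ((x1 AND x6) IMPLIES x2)) OR (x6 IMPLIES x2)) IMPLIES NOT (x1 IMPLIES (((x6 AND x2) IMPLIES x6) AND x1)) = True IMPLIES False = False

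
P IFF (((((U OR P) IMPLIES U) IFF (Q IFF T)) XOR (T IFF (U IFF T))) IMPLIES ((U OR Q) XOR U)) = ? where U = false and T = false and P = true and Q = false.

Substituting U=false, T=false, P=true, Q=false:
U OR P = false OR true = true
(U OR P) IMPLIES U = true IMPLIES false = false
Q IFF T = false IFF false = true
((U OR P) IMPLIES U) IFF (Q IFF T) = false IFF true = false
U IFF T = false IFF false = true
T IFF (U IFF T) = false IFF true = false
(((U OR P) IMPLIES U) IFF (Q IFF T)) XOR (T IFF (U IFF T)) = false XOR false = false
U OR Q = false OR false = false
(U OR Q) XOR U = false XOR false = false
((((U OR P) IMPLIES U) IFF (Q IFF T)) XOR (T IFF (U IFF T))) IMPLIES ((U OR Q) XOR U) = false IMPLIES false = true
P IFF (((((U OR P) IMPLIES U) IFF (Q IFF T)) XOR (T IFF (U IFF T))) IMPLIES ((U OR Q) XOR U)) = true IFF true = true

true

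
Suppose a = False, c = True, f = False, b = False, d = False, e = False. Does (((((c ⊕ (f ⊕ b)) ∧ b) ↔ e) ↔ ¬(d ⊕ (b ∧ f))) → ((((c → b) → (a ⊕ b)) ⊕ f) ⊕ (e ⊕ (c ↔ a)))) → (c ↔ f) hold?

Substituting a=False, c=True, f=False, b=False, d=False, e=False:
f ⊕ b = False ⊕ False = False
c ⊕ (f ⊕ b) = True ⊕ False = True
(c ⊕ (f ⊕ b)) ∧ b = True ∧ False = False
((c ⊕ (f ⊕ b)) ∧ b) ↔ e = False ↔ False = True
b ∧ f = False ∧ False = False
d ⊕ (b ∧ f) = False ⊕ False = False
¬(d ⊕ (b ∧ f)) = ¬False = True
(((c ⊕ (f ⊕ b)) ∧ b) ↔ e) ↔ ¬(d ⊕ (b ∧ f)) = True ↔ True = True
c → b = True → False = False
a ⊕ b = False ⊕ False = False
(c → b) → (a ⊕ b) = False → False = True
((c → b) → (a ⊕ b)) ⊕ f = True ⊕ False = True
c ↔ a = True ↔ False = False
e ⊕ (c ↔ a) = False ⊕ False = False
(((c → b) → (a ⊕ b)) ⊕ f) ⊕ (e ⊕ (c ↔ a)) = True ⊕ False = True
((((c ⊕ (f ⊕ b)) ∧ b) ↔ e) ↔ ¬(d ⊕ (b ∧ f))) → ((((c → b) → (a ⊕ b)) ⊕ f) ⊕ (e ⊕ (c ↔ a))) = True → True = True
c ↔ f = True ↔ False = False
(((((c ⊕ (f ⊕ b)) ∧ b) ↔ e) ↔ ¬(d ⊕ (b ∧ f))) → ((((c → b) → (a ⊕ b)) ⊕ f) ⊕ (e ⊕ (c ↔ a)))) → (c ↔ f) = True → False = False

False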